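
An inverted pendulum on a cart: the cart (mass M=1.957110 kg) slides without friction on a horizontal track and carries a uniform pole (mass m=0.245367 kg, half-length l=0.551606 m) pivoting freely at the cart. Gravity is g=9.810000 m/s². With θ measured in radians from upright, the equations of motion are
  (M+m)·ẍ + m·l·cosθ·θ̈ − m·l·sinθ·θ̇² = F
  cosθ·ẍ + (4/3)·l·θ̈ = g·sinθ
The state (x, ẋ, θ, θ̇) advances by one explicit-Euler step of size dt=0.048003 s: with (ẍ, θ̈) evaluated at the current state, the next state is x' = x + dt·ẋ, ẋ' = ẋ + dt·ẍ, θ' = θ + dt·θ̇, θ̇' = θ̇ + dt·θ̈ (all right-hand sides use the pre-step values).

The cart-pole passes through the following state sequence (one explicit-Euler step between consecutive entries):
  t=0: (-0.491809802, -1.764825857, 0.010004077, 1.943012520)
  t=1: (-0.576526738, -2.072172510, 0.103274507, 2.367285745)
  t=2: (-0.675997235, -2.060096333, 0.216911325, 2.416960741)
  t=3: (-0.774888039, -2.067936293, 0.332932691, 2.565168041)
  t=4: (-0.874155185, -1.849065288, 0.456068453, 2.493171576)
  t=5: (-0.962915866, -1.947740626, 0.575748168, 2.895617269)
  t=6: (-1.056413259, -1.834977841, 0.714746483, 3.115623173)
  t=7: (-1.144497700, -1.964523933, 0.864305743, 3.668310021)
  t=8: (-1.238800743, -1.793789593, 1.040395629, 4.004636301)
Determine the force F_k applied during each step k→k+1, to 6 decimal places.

F_0 = -12.910621 N
F_1 = 0.615201 N
F_2 = -0.121790 N
F_3 = 9.559347 N
F_4 = -3.879224 N
F_5 = 5.076232 N
F_6 = -5.628019 N
F_7 = 7.063891 N

step 0→1:
  ẍ = (ẋ'−ẋ)/dt = (-2.072172510−-1.764825857)/0.048003 = -6.402655
  θ̈ = (θ̇'−θ̇)/dt = (2.367285745−1.943012520)/0.048003 = 8.838473
  sinθ=0.010004, cosθ=0.999950
  F = (M+m)·ẍ + m·l·cosθ·θ̈ − m·l·sinθ·θ̇² = -14.101701 + 1.196191 − 0.005112 = -12.910621
step 1→2:
  ẍ = (ẋ'−ẋ)/dt = (-2.060096333−-2.072172510)/0.048003 = 0.251571
  θ̈ = (θ̇'−θ̇)/dt = (2.416960741−2.367285745)/0.048003 = 1.034831
  sinθ=0.103091, cosθ=0.994672
  F = (M+m)·ẍ + m·l·cosθ·θ̈ − m·l·sinθ·θ̇² = 0.554080 + 0.139314 − 0.078193 = 0.615201
step 2→3:
  ẍ = (ẋ'−ẋ)/dt = (-2.067936293−-2.060096333)/0.048003 = -0.163322
  θ̈ = (θ̇'−θ̇)/dt = (2.565168041−2.416960741)/0.048003 = 3.087459
  sinθ=0.215214, cosθ=0.976567
  F = (M+m)·ẍ + m·l·cosθ·θ̈ − m·l·sinθ·θ̇² = -0.359714 + 0.408083 − 0.170159 = -0.121790
step 3→4:
  ẍ = (ẋ'−ẋ)/dt = (-1.849065288−-2.067936293)/0.048003 = 4.559528
  θ̈ = (θ̇'−θ̇)/dt = (2.493171576−2.565168041)/0.048003 = -1.499833
  sinθ=0.326816, cosθ=0.945088
  F = (M+m)·ẍ + m·l·cosθ·θ̈ − m·l·sinθ·θ̇² = 10.042255 + -0.191849 − 0.291058 = 9.559347
step 4→5:
  ẍ = (ẋ'−ẋ)/dt = (-1.947740626−-1.849065288)/0.048003 = -2.055608
  θ̈ = (θ̇'−θ̇)/dt = (2.895617269−2.493171576)/0.048003 = 8.383761
  sinθ=0.440422, cosθ=0.897791
  F = (M+m)·ẍ + m·l·cosθ·θ̈ − m·l·sinθ·θ̇² = -4.527429 + 1.018730 − 0.370526 = -3.879224
step 5→6:
  ẍ = (ẋ'−ẋ)/dt = (-1.834977841−-1.947740626)/0.048003 = 2.349078
  θ̈ = (θ̇'−θ̇)/dt = (3.115623173−2.895617269)/0.048003 = 4.583170
  sinθ=0.544462, cosθ=0.838785
  F = (M+m)·ẍ + m·l·cosθ·θ̈ − m·l·sinθ·θ̇² = 5.173790 + 0.520310 − 0.617868 = 5.076232
step 6→7:
  ẍ = (ẋ'−ẋ)/dt = (-1.964523933−-1.834977841)/0.048003 = -2.698708
  θ̈ = (θ̇'−θ̇)/dt = (3.668310021−3.115623173)/0.048003 = 11.513590
  sinθ=0.655426, cosθ=0.755259
  F = (M+m)·ẍ + m·l·cosθ·θ̈ − m·l·sinθ·θ̇² = -5.943843 + 1.176934 − 0.861110 = -5.628019
step 7→8:
  ẍ = (ẋ'−ẋ)/dt = (-1.793789593−-1.964523933)/0.048003 = 3.556743
  θ̈ = (θ̇'−θ̇)/dt = (4.004636301−3.668310021)/0.048003 = 7.006360
  sinθ=0.760645, cosθ=0.649168
  F = (M+m)·ẍ + m·l·cosθ·θ̈ − m·l·sinθ·θ̇² = 7.833645 + 0.615595 − 1.385349 = 7.063891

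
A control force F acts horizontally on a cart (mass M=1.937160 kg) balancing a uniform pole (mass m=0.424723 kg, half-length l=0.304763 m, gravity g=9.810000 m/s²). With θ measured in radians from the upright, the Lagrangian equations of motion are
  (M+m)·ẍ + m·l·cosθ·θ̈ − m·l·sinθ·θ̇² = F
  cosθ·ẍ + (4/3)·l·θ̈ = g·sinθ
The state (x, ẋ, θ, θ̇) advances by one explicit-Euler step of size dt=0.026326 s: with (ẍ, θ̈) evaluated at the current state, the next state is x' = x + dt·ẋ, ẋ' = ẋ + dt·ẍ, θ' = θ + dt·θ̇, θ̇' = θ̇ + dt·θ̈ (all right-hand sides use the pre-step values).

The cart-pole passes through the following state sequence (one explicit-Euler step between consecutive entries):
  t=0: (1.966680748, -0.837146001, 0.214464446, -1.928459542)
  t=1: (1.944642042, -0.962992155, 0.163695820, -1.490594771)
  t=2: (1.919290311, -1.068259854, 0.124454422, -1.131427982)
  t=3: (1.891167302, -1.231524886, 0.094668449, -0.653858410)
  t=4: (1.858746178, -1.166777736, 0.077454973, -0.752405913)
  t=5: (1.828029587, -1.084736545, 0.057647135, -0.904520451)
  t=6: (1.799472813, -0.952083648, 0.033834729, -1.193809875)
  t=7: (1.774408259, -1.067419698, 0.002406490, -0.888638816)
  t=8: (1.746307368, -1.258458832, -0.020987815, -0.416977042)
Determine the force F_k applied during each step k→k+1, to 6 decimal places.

F_0 = -9.289382 N
F_1 = -7.748798 N
F_2 = -12.338220 N
F_3 = 5.321303 N
F_4 = 6.609123 N
F_5 = 10.475067 N
F_6 = -8.854207 N
F_7 = -14.820592 N

step 0→1:
  ẍ = (ẋ'−ẋ)/dt = (-0.962992155−-0.837146001)/0.026326 = -4.780299
  θ̈ = (θ̇'−θ̇)/dt = (-1.490594771−-1.928459542)/0.026326 = 16.632408
  sinθ=0.212824, cosθ=0.977091
  F = (M+m)·ẍ + m·l·cosθ·θ̈ − m·l·sinθ·θ̇² = -11.290507 + 2.103575 − 0.102450 = -9.289382
step 1→2:
  ẍ = (ẋ'−ẋ)/dt = (-1.068259854−-0.962992155)/0.026326 = -3.998621
  θ̈ = (θ̇'−θ̇)/dt = (-1.131427982−-1.490594771)/0.026326 = 13.643044
  sinθ=0.162966, cosθ=0.986632
  F = (M+m)·ẍ + m·l·cosθ·θ̈ − m·l·sinθ·θ̇² = -9.444275 + 1.742346 − 0.046869 = -7.748798
step 2→3:
  ẍ = (ẋ'−ẋ)/dt = (-1.231524886−-1.068259854)/0.026326 = -6.201665
  θ̈ = (θ̇'−θ̇)/dt = (-0.653858410−-1.131427982)/0.026326 = 18.140605
  sinθ=0.124133, cosθ=0.992266
  F = (M+m)·ẍ + m·l·cosθ·θ̈ − m·l·sinθ·θ̇² = -14.647607 + 2.329956 − 0.020569 = -12.338220
step 3→4:
  ẍ = (ẋ'−ẋ)/dt = (-1.166777736−-1.231524886)/0.026326 = 2.459437
  θ̈ = (θ̇'−θ̇)/dt = (-0.752405913−-0.653858410)/0.026326 = -3.743353
  sinθ=0.094527, cosθ=0.995522
  F = (M+m)·ẍ + m·l·cosθ·θ̈ − m·l·sinθ·θ̇² = 5.808903 + -0.482369 − 0.005231 = 5.321303
step 4→5:
  ẍ = (ẋ'−ẋ)/dt = (-1.084736545−-1.166777736)/0.026326 = 3.116356
  θ̈ = (θ̇'−θ̇)/dt = (-0.904520451−-0.752405913)/0.026326 = -5.778111
  sinθ=0.077378, cosθ=0.997002
  F = (M+m)·ẍ + m·l·cosθ·θ̈ − m·l·sinθ·θ̇² = 7.360468 + -0.745675 − 0.005670 = 6.609123
step 5→6:
  ẍ = (ẋ'−ẋ)/dt = (-0.952083648−-1.084736545)/0.026326 = 5.038855
  θ̈ = (θ̇'−θ̇)/dt = (-1.193809875−-0.904520451)/0.026326 = -10.988734
  sinθ=0.057615, cosθ=0.998339
  F = (M+m)·ẍ + m·l·cosθ·θ̈ − m·l·sinθ·θ̇² = 11.901186 + -1.420017 − 0.006102 = 10.475067
step 6→7:
  ẍ = (ẋ'−ẋ)/dt = (-1.067419698−-0.952083648)/0.026326 = -4.381070
  θ̈ = (θ̇'−θ̇)/dt = (-0.888638816−-1.193809875)/0.026326 = 11.592003
  sinθ=0.033828, cosθ=0.999428
  F = (M+m)·ẍ + m·l·cosθ·θ̈ − m·l·sinθ·θ̇² = -10.347575 + 1.499608 − 0.006240 = -8.854207
step 7→8:
  ẍ = (ẋ'−ẋ)/dt = (-1.258458832−-1.067419698)/0.026326 = -7.256672
  θ̈ = (θ̇'−θ̇)/dt = (-0.416977042−-0.888638816)/0.026326 = 17.916196
  sinθ=0.002406, cosθ=0.999997
  F = (M+m)·ẍ + m·l·cosθ·θ̈ − m·l·sinθ·θ̇² = -17.139409 + 2.319063 − 0.000246 = -14.820592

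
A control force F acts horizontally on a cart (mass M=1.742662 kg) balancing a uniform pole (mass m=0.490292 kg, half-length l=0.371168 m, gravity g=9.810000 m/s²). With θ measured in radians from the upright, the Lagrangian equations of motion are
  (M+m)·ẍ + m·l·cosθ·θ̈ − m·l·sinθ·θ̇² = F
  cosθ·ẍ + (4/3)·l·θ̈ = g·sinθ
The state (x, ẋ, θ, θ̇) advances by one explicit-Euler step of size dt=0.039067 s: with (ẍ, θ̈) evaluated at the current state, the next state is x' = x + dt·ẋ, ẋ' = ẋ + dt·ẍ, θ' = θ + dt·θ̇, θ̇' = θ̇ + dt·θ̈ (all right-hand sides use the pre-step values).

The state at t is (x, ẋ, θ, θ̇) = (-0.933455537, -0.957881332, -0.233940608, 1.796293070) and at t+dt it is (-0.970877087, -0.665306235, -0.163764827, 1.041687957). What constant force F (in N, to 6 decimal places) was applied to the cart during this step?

ẍ = (ẋ'−ẋ)/dt = (-0.665306235−-0.957881332)/0.039067 = 7.489060
θ̈ = (θ̇'−θ̇)/dt = (1.041687957−1.796293070)/0.039067 = -19.315666
sinθ=-0.231813, cosθ=0.972760
F = (M+m)·ẍ + m·l·cosθ·θ̈ − m·l·sinθ·θ̇² = 16.722726 + -3.419329 − -0.136118 = 13.439515

F = 13.439515 N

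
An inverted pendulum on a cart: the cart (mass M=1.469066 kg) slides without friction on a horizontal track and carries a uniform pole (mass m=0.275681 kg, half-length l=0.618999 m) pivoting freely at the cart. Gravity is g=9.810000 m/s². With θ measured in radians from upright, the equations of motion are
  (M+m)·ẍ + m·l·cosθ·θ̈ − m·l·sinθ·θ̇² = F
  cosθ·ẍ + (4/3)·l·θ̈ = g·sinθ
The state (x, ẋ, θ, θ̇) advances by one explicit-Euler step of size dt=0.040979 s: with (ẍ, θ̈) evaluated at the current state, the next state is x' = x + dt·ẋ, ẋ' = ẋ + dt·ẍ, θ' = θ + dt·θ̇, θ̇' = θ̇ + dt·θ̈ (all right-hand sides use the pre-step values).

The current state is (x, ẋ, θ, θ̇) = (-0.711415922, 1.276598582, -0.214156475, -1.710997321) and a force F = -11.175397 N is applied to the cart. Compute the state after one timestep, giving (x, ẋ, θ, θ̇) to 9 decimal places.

(-0.659102189, 0.988975575, -0.284271434, -1.473980756)

sinθ=-0.212523248, cosθ=0.977156010
temp = (F + m·l·θ̇²·sinθ)/(M+m) = (-11.175397 + -0.106170017)/1.744747 = -6.466018865
θ̈ = (g·sinθ − cosθ·temp)/(l·(4/3 − m·cos²θ/(M+m))) = 5.783854302
ẍ = temp − m·l·θ̈·cosθ/(M+m) = -7.018790278
Euler: x'=-0.711415922+0.040979·1.276598582=-0.659102189, ẋ'=1.276598582+0.040979·-7.018790278=0.988975575
       θ'=-0.214156475+0.040979·-1.710997321=-0.284271434, θ̇'=-1.710997321+0.040979·5.783854302=-1.473980756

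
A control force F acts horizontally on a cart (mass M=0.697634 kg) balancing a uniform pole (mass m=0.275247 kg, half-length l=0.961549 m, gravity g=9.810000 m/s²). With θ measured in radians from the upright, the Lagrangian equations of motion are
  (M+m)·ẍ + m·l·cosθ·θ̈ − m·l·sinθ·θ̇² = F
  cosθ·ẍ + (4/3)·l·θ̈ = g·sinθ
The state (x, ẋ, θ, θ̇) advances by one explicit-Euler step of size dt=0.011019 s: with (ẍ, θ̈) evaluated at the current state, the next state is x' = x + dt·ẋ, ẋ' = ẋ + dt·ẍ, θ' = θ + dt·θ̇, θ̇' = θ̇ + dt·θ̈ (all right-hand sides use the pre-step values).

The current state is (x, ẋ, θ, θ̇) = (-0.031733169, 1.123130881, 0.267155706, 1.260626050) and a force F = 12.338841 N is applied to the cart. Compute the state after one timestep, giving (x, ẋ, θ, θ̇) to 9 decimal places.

(-0.019357390, 1.291545086, 0.281046544, 1.156182424)

sinθ=0.263989114, cosθ=0.964525660
temp = (F + m·l·θ̇²·sinθ)/(M+m) = (12.338841 + 0.111033131)/0.972881 = 12.796913632
θ̈ = (g·sinθ − cosθ·temp)/(l·(4/3 − m·cos²θ/(M+m))) = -9.478503091
ẍ = temp − m·l·θ̈·cosθ/(M+m) = 15.283982634
Euler: x'=-0.031733169+0.011019·1.123130881=-0.019357390, ẋ'=1.123130881+0.011019·15.283982634=1.291545086
       θ'=0.267155706+0.011019·1.260626050=0.281046544, θ̇'=1.260626050+0.011019·-9.478503091=1.156182424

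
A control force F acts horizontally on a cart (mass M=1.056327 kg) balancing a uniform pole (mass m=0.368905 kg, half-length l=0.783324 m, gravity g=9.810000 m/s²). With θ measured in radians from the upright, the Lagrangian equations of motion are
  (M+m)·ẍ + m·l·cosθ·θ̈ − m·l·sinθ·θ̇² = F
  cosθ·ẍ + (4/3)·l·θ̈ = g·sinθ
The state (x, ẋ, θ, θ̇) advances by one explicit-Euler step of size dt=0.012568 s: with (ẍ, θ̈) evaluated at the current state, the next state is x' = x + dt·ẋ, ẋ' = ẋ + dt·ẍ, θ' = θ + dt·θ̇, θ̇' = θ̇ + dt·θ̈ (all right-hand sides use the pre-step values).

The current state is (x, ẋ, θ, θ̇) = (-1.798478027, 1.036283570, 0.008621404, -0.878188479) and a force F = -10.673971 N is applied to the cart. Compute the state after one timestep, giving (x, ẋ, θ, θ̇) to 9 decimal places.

(-1.785454015, 0.919251125, -0.002415669, -0.765121249)

sinθ=0.008621297, cosθ=0.999962836
temp = (F + m·l·θ̇²·sinθ)/(M+m) = (-10.673971 + 0.001921339)/1.425232 = -7.487938568
θ̈ = (g·sinθ − cosθ·temp)/(l·(4/3 − m·cos²θ/(M+m))) = 8.996437765
ẍ = temp − m·l·θ̈·cosθ/(M+m) = -9.311938632
Euler: x'=-1.798478027+0.012568·1.036283570=-1.785454015, ẋ'=1.036283570+0.012568·-9.311938632=0.919251125
       θ'=0.008621404+0.012568·-0.878188479=-0.002415669, θ̇'=-0.878188479+0.012568·8.996437765=-0.765121249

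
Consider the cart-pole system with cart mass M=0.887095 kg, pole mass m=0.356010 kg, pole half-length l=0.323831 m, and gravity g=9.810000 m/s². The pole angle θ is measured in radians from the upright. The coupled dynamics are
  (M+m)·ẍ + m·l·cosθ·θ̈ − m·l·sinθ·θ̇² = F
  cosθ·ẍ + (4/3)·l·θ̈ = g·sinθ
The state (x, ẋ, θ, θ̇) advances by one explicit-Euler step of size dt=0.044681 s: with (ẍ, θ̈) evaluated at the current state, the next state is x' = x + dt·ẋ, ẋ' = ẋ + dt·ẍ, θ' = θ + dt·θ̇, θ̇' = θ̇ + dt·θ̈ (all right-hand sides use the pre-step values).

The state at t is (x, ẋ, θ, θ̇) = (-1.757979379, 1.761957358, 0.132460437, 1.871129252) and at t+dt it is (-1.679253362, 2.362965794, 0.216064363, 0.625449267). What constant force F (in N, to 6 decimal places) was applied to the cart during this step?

ẍ = (ẋ'−ẋ)/dt = (2.362965794−1.761957358)/0.044681 = 13.451096
θ̈ = (θ̇'−θ̇)/dt = (0.625449267−1.871129252)/0.044681 = -27.879411
sinθ=0.132073, cosθ=0.991240
F = (M+m)·ẍ + m·l·cosθ·θ̈ − m·l·sinθ·θ̇² = 16.721125 + -3.185980 − 0.053309 = 13.481836

F = 13.481836 N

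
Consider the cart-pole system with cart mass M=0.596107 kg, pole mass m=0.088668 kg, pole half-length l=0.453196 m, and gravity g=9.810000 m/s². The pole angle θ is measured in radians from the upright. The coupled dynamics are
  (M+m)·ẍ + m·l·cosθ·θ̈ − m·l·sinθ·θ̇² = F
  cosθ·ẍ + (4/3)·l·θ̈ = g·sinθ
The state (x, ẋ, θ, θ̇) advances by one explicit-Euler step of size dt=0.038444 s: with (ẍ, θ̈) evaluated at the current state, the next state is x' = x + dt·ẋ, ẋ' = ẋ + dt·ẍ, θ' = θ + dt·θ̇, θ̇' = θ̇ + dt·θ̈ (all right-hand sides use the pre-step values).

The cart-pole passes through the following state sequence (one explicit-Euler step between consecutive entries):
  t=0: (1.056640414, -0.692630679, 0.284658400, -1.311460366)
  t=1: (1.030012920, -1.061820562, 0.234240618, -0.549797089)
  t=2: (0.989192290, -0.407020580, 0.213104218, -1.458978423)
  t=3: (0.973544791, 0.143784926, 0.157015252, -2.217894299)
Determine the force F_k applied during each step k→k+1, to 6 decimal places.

F_0 = -5.831422 N
F_1 = 10.736278 N
F_2 = 9.017687 N

step 0→1:
  ẍ = (ẋ'−ẋ)/dt = (-1.061820562−-0.692630679)/0.038444 = -9.603316
  θ̈ = (θ̇'−θ̇)/dt = (-0.549797089−-1.311460366)/0.038444 = 19.812280
  sinθ=0.280830, cosθ=0.959758
  F = (M+m)·ẍ + m·l·cosθ·θ̈ − m·l·sinθ·θ̇² = -6.576111 + 0.764098 − 0.019409 = -5.831422
step 1→2:
  ẍ = (ẋ'−ẋ)/dt = (-0.407020580−-1.061820562)/0.038444 = 17.032566
  θ̈ = (θ̇'−θ̇)/dt = (-1.458978423−-0.549797089)/0.038444 = -23.649499
  sinθ=0.232104, cosθ=0.972691
  F = (M+m)·ẍ + m·l·cosθ·θ̈ − m·l·sinθ·θ̇² = 11.663476 + -0.924378 − 0.002819 = 10.736278
step 2→3:
  ẍ = (ẋ'−ẋ)/dt = (0.143784926−-0.407020580)/0.038444 = 14.327476
  θ̈ = (θ̇'−θ̇)/dt = (-2.217894299−-1.458978423)/0.038444 = -19.740815
  sinθ=0.211495, cosθ=0.977379
  F = (M+m)·ẍ + m·l·cosθ·θ̈ − m·l·sinθ·θ̇² = 9.811098 + -0.775320 − 0.018091 = 9.017687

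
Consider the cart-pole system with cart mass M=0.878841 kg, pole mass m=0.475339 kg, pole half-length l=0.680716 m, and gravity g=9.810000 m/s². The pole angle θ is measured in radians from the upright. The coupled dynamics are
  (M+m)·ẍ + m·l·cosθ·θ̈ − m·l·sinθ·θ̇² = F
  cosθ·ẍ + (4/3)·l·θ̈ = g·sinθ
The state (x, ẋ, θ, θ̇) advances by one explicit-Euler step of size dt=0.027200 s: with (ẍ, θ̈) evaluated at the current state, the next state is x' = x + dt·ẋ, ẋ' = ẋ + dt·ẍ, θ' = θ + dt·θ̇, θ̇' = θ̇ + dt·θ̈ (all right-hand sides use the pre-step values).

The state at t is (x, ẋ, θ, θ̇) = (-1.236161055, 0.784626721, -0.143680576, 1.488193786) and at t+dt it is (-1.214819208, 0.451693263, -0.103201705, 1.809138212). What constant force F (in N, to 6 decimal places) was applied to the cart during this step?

ẍ = (ẋ'−ẋ)/dt = (0.451693263−0.784626721)/0.027200 = -12.240201
θ̈ = (θ̇'−θ̇)/dt = (1.809138212−1.488193786)/0.027200 = 11.799427
sinθ=-0.143187, cosθ=0.989696
F = (M+m)·ẍ + m·l·cosθ·θ̈ − m·l·sinθ·θ̇² = -16.575435 + 3.778610 − -0.102610 = -12.694215

F = -12.694215 N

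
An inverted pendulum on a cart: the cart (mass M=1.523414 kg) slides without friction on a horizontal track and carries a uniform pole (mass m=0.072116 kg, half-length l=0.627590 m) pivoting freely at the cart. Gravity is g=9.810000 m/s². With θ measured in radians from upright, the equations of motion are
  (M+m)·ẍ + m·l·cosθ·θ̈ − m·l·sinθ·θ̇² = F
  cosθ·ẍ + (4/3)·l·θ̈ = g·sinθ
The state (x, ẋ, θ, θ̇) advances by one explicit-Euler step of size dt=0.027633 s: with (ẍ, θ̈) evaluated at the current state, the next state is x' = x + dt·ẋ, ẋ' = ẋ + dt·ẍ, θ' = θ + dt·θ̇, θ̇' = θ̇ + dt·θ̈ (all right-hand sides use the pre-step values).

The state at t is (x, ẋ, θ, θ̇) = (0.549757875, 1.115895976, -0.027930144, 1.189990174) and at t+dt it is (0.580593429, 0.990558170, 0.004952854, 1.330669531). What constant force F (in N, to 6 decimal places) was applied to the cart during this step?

F = -7.004893 N

ẍ = (ẋ'−ẋ)/dt = (0.990558170−1.115895976)/0.027633 = -4.535802
θ̈ = (θ̇'−θ̇)/dt = (1.330669531−1.189990174)/0.027633 = 5.090991
sinθ=-0.027927, cosθ=0.999610
F = (M+m)·ẍ + m·l·cosθ·θ̈ − m·l·sinθ·θ̇² = -7.237008 + 0.230325 − -0.001790 = -7.004893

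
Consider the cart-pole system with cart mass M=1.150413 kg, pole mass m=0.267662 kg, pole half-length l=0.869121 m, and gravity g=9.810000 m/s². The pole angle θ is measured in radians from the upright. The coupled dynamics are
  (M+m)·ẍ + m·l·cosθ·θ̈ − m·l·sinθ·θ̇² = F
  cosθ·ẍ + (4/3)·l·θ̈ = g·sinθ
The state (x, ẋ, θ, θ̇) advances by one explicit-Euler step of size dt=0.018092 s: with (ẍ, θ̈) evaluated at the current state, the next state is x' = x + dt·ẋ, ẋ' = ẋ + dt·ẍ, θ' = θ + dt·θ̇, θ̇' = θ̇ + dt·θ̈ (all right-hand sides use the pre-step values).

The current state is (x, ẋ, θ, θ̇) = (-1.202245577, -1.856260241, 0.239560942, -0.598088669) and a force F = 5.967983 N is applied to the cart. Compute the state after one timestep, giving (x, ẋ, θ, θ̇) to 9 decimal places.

(-1.235829037, -1.774773184, 0.228740322, -0.630058560)

sinθ=0.237276130, cosθ=0.971442246
temp = (F + m·l·θ̇²·sinθ)/(M+m) = (5.967983 + 0.019744774)/1.418075 = 4.222433774
θ̈ = (g·sinθ − cosθ·temp)/(l·(4/3 − m·cos²θ/(M+m))) = -1.767073332
ẍ = temp − m·l·θ̈·cosθ/(M+m) = 4.504038099
Euler: x'=-1.202245577+0.018092·-1.856260241=-1.235829037, ẋ'=-1.856260241+0.018092·4.504038099=-1.774773184
       θ'=0.239560942+0.018092·-0.598088669=0.228740322, θ̇'=-0.598088669+0.018092·-1.767073332=-0.630058560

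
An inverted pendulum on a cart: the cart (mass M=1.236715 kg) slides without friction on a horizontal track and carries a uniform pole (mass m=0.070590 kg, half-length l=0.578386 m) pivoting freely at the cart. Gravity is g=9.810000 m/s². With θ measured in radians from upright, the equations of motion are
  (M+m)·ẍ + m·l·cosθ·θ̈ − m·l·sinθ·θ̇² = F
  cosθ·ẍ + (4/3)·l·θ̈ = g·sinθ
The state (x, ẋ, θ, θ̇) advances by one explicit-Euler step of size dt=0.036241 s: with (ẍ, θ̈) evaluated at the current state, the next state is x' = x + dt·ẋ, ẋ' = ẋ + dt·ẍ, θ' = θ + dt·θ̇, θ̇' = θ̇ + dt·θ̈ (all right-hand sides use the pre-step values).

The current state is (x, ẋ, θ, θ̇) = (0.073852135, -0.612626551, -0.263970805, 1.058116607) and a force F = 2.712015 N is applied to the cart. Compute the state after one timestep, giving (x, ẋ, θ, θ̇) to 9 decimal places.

sinθ=-0.260915861, cosθ=0.965361545
temp = (F + m·l·θ̇²·sinθ)/(M+m) = (2.712015 + -0.011926925)/1.307305 = 2.065384952
θ̈ = (g·sinθ − cosθ·temp)/(l·(4/3 − m·cos²θ/(M+m))) = -6.136061926
ẍ = temp − m·l·θ̈·cosθ/(M+m) = 2.250381558
Euler: x'=0.073852135+0.036241·-0.612626551=0.051649936, ẋ'=-0.612626551+0.036241·2.250381558=-0.531070473
       θ'=-0.263970805+0.036241·1.058116607=-0.225623601, θ̇'=1.058116607+0.036241·-6.136061926=0.835739587

(0.051649936, -0.531070473, -0.225623601, 0.835739587)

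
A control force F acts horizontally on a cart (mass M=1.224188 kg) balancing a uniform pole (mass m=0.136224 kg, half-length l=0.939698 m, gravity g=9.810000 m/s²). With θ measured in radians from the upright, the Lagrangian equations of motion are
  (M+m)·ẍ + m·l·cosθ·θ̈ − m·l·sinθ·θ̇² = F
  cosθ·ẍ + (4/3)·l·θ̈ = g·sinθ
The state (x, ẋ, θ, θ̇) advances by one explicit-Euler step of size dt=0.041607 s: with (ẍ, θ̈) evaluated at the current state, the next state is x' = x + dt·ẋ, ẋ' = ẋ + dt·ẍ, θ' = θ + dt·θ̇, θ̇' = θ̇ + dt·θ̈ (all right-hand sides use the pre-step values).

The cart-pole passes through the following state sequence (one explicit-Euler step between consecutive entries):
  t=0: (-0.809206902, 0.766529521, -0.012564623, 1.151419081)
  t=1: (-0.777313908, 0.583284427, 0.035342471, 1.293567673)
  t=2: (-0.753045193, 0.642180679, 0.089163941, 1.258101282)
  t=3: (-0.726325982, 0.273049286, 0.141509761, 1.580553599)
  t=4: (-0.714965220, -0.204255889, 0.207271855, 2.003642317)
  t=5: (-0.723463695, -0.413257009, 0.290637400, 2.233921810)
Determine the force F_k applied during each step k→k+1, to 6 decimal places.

step 0→1:
  ẍ = (ẋ'−ẋ)/dt = (0.583284427−0.766529521)/0.041607 = -4.404189
  θ̈ = (θ̇'−θ̇)/dt = (1.293567673−1.151419081)/0.041607 = 3.416459
  sinθ=-0.012564, cosθ=0.999921
  F = (M+m)·ẍ + m·l·cosθ·θ̈ − m·l·sinθ·θ̇² = -5.991512 + 0.437304 − -0.002132 = -5.552075
step 1→2:
  ẍ = (ẋ'−ẋ)/dt = (0.642180679−0.583284427)/0.041607 = 1.415537
  θ̈ = (θ̇'−θ̇)/dt = (1.258101282−1.293567673)/0.041607 = -0.852414
  sinθ=0.035335, cosθ=0.999376
  F = (M+m)·ẍ + m·l·cosθ·θ̈ − m·l·sinθ·θ̇² = 1.925714 + -0.109049 − 0.007569 = 1.809096
step 2→3:
  ẍ = (ẋ'−ẋ)/dt = (0.273049286−0.642180679)/0.041607 = -8.871858
  θ̈ = (θ̇'−θ̇)/dt = (1.580553599−1.258101282)/0.041607 = 7.749954
  sinθ=0.089046, cosθ=0.996028
  F = (M+m)·ẍ + m·l·cosθ·θ̈ − m·l·sinθ·θ̇² = -12.069382 + 0.988126 − 0.018042 = -11.099298
step 3→4:
  ẍ = (ẋ'−ẋ)/dt = (-0.204255889−0.273049286)/0.041607 = -11.471752
  θ̈ = (θ̇'−θ̇)/dt = (2.003642317−1.580553599)/0.041607 = 10.168691
  sinθ=0.141038, cosθ=0.990004
  F = (M+m)·ẍ + m·l·cosθ·θ̈ − m·l·sinθ·θ̇² = -15.606309 + 1.288677 − 0.045102 = -14.362734
step 4→5:
  ẍ = (ẋ'−ẋ)/dt = (-0.413257009−-0.204255889)/0.041607 = -5.023220
  θ̈ = (θ̇'−θ̇)/dt = (2.233921810−2.003642317)/0.041607 = 5.534633
  sinθ=0.205791, cosθ=0.978596
  F = (M+m)·ẍ + m·l·cosθ·θ̈ − m·l·sinθ·θ̇² = -6.833649 + 0.693321 − 0.105757 = -6.246085

F_0 = -5.552075 N
F_1 = 1.809096 N
F_2 = -11.099298 N
F_3 = -14.362734 N
F_4 = -6.246085 N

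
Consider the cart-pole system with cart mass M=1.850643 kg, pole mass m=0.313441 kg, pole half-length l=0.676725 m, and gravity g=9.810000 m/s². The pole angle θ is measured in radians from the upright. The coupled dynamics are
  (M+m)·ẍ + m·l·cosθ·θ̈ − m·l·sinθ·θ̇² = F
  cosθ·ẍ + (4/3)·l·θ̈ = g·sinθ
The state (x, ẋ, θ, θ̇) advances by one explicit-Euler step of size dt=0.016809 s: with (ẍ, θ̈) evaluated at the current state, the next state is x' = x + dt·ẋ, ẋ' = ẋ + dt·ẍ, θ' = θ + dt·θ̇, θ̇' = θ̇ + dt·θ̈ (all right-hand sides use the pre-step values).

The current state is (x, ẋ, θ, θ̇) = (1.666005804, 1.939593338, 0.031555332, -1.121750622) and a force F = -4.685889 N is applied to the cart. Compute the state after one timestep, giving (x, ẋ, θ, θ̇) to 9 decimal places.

(1.698608428, 1.898206019, 0.012699826, -1.070138953)

sinθ=0.031550095, cosθ=0.999502172
temp = (F + m·l·θ̇²·sinθ)/(M+m) = (-4.685889 + 0.008420955)/2.164084 = -2.161407804
θ̈ = (g·sinθ − cosθ·temp)/(l·(4/3 − m·cos²θ/(M+m))) = 3.070478257
ẍ = temp − m·l·θ̈·cosθ/(M+m) = -2.462211854
Euler: x'=1.666005804+0.016809·1.939593338=1.698608428, ẋ'=1.939593338+0.016809·-2.462211854=1.898206019
       θ'=0.031555332+0.016809·-1.121750622=0.012699826, θ̇'=-1.121750622+0.016809·3.070478257=-1.070138953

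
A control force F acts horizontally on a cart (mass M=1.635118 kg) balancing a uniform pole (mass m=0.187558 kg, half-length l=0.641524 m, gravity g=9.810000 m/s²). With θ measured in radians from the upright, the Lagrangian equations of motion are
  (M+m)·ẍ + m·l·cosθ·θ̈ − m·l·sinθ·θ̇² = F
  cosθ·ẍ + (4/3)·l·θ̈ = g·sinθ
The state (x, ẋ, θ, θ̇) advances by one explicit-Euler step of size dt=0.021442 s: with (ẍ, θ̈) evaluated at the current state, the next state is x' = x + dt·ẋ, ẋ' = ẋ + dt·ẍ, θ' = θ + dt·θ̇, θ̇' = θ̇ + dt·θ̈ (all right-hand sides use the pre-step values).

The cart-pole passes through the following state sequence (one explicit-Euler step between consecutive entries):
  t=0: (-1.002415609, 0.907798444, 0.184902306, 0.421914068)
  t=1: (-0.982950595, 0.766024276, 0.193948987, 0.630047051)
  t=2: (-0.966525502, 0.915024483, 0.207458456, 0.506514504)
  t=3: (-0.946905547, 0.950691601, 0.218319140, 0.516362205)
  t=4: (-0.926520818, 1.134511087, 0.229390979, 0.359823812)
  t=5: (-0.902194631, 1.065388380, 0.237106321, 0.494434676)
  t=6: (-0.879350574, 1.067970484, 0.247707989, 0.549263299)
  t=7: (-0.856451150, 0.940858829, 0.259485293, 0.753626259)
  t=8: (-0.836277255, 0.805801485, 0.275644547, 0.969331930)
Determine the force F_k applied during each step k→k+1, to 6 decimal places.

F_0 = -10.907402 N
F_1 = 11.976336 N
F_2 = 3.079599 N
F_3 = 14.761044 N
F_4 = -5.143725 N
F_5 = 0.511648 N
F_6 = -9.702229 N
F_7 = -10.328155 N

step 0→1:
  ẍ = (ẋ'−ẋ)/dt = (0.766024276−0.907798444)/0.021442 = -6.611984
  θ̈ = (θ̇'−θ̇)/dt = (0.630047051−0.421914068)/0.021442 = 9.706790
  sinθ=0.183851, cosθ=0.982954
  F = (M+m)·ẍ + m·l·cosθ·θ̈ − m·l·sinθ·θ̇² = -12.051505 + 1.148041 − 0.003938 = -10.907402
step 1→2:
  ẍ = (ẋ'−ẋ)/dt = (0.915024483−0.766024276)/0.021442 = 6.948988
  θ̈ = (θ̇'−θ̇)/dt = (0.506514504−0.630047051)/0.021442 = -5.761242
  sinθ=0.192735, cosθ=0.981251
  F = (M+m)·ẍ + m·l·cosθ·θ̈ − m·l·sinθ·θ̇² = 12.665754 + -0.680213 − 0.009206 = 11.976336
step 2→3:
  ẍ = (ẋ'−ẋ)/dt = (0.950691601−0.915024483)/0.021442 = 1.663423
  θ̈ = (θ̇'−θ̇)/dt = (0.516362205−0.506514504)/0.021442 = 0.459272
  sinθ=0.205974, cosθ=0.978558
  F = (M+m)·ẍ + m·l·cosθ·θ̈ − m·l·sinθ·θ̇² = 3.031881 + 0.054076 − 0.006358 = 3.079599
step 3→4:
  ẍ = (ẋ'−ẋ)/dt = (1.134511087−0.950691601)/0.021442 = 8.572870
  θ̈ = (θ̇'−θ̇)/dt = (0.359823812−0.516362205)/0.021442 = -7.300550
  sinθ=0.216589, cosθ=0.976263
  F = (M+m)·ẍ + m·l·cosθ·θ̈ − m·l·sinθ·θ̇² = 15.625565 + -0.857573 − 0.006949 = 14.761044
step 4→5:
  ẍ = (ẋ'−ẋ)/dt = (1.065388380−1.134511087)/0.021442 = -3.223706
  θ̈ = (θ̇'−θ̇)/dt = (0.494434676−0.359823812)/0.021442 = 6.277906
  sinθ=0.227384, cosθ=0.973805
  F = (M+m)·ẍ + m·l·cosθ·θ̈ − m·l·sinθ·θ̇² = -5.875772 + 0.735589 − 0.003542 = -5.143725
step 5→6:
  ẍ = (ẋ'−ẋ)/dt = (1.067970484−1.065388380)/0.021442 = 0.120423
  θ̈ = (θ̇'−θ̇)/dt = (0.549263299−0.494434676)/0.021442 = 2.557067
  sinθ=0.234891, cosθ=0.972022
  F = (M+m)·ẍ + m·l·cosθ·θ̈ − m·l·sinθ·θ̇² = 0.219492 + 0.299066 − 0.006909 = 0.511648
step 6→7:
  ẍ = (ẋ'−ẋ)/dt = (0.940858829−1.067970484)/0.021442 = -5.928162
  θ̈ = (θ̇'−θ̇)/dt = (0.753626259−0.549263299)/0.021442 = 9.530965
  sinθ=0.245183, cosθ=0.969477
  F = (M+m)·ẍ + m·l·cosθ·θ̈ − m·l·sinθ·θ̇² = -10.805119 + 1.111790 − 0.008900 = -9.702229
step 7→8:
  ẍ = (ẋ'−ẋ)/dt = (0.805801485−0.940858829)/0.021442 = -6.298729
  θ̈ = (θ̇'−θ̇)/dt = (0.969331930−0.753626259)/0.021442 = 10.059960
  sinθ=0.256583, cosθ=0.966522
  F = (M+m)·ẍ + m·l·cosθ·θ̈ − m·l·sinθ·θ̇² = -11.480542 + 1.169921 − 0.017534 = -10.328155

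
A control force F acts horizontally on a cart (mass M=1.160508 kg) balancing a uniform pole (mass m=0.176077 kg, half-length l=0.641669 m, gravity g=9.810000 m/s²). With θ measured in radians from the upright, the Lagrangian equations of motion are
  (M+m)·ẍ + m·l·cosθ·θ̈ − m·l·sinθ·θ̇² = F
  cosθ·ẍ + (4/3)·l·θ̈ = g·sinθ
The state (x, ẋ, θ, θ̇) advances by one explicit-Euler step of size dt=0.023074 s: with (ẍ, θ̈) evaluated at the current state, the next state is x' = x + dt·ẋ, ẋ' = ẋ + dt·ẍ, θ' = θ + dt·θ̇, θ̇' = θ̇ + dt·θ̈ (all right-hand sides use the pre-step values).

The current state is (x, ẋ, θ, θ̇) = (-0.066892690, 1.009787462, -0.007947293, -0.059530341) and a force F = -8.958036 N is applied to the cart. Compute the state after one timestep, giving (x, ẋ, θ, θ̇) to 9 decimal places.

sinθ=-0.007947209, cosθ=0.999968420
temp = (F + m·l·θ̇²·sinθ)/(M+m) = (-8.958036 + -0.000003182)/1.336585 = -6.702184434
θ̈ = (g·sinθ − cosθ·temp)/(l·(4/3 − m·cos²θ/(M+m))) = 8.591088123
ẍ = temp − m·l·θ̈·cosθ/(M+m) = -7.428376608
Euler: x'=-0.066892690+0.023074·1.009787462=-0.043592854, ẋ'=1.009787462+0.023074·-7.428376608=0.838385100
       θ'=-0.007947293+0.023074·-0.059530341=-0.009320896, θ̇'=-0.059530341+0.023074·8.591088123=0.138700426

(-0.043592854, 0.838385100, -0.009320896, 0.138700426)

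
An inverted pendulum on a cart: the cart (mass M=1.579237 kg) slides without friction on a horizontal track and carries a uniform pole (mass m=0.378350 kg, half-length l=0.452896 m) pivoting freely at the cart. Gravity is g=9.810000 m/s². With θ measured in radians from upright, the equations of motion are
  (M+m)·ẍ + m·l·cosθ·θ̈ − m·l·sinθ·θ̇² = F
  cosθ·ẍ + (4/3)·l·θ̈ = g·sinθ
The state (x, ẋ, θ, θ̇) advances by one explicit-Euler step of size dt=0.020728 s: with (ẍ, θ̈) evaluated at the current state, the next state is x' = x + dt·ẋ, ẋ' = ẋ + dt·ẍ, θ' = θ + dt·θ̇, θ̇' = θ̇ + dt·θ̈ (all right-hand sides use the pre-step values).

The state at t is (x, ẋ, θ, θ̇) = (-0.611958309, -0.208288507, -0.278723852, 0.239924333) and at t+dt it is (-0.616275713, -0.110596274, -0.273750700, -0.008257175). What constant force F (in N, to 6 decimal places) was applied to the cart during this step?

ẍ = (ẋ'−ẋ)/dt = (-0.110596274−-0.208288507)/0.020728 = 4.713056
θ̈ = (θ̇'−θ̇)/dt = (-0.008257175−0.239924333)/0.020728 = -11.973249
sinθ=-0.275129, cosθ=0.961407
F = (M+m)·ẍ + m·l·cosθ·θ̈ − m·l·sinθ·θ̇² = 9.226218 + -1.972476 − -0.002714 = 7.256456

F = 7.256456 N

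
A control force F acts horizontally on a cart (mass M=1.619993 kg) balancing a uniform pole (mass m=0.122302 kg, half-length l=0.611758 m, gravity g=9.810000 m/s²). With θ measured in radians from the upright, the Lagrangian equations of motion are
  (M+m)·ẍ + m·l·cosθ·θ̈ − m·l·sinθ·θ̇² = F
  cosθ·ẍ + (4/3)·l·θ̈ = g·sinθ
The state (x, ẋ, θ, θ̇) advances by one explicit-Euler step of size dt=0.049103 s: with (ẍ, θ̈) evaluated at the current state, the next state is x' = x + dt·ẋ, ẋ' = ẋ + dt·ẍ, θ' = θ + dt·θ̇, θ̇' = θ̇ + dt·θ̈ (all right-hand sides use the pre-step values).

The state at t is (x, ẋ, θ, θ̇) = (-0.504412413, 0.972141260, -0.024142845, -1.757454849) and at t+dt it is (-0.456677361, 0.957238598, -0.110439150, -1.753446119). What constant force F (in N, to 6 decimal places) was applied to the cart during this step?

F = -0.517098 N

ẍ = (ẋ'−ẋ)/dt = (0.957238598−0.972141260)/0.049103 = -0.303498
θ̈ = (θ̇'−θ̇)/dt = (-1.753446119−-1.757454849)/0.049103 = 0.081639
sinθ=-0.024140, cosθ=0.999709
F = (M+m)·ẍ + m·l·cosθ·θ̈ − m·l·sinθ·θ̇² = -0.528783 + 0.006106 − -0.005579 = -0.517098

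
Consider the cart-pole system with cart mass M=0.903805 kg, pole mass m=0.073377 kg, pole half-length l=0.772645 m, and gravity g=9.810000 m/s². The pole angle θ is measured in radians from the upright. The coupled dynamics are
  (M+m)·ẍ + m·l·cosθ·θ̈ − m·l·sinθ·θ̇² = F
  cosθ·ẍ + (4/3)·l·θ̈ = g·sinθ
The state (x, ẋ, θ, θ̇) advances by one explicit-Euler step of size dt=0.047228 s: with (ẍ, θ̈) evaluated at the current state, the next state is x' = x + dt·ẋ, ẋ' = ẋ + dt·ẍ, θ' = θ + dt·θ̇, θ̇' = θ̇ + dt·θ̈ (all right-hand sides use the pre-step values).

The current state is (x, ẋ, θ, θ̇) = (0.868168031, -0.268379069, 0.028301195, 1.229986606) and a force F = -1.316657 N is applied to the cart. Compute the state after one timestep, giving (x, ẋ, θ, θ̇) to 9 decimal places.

sinθ=0.028297417, cosθ=0.999599548
temp = (F + m·l·θ̇²·sinθ)/(M+m) = (-1.316657 + 0.002427099)/0.977182 = -1.344918245
θ̈ = (g·sinθ − cosθ·temp)/(l·(4/3 − m·cos²θ/(M+m))) = 1.668320680
ẍ = temp − m·l·θ̈·cosθ/(M+m) = -1.441672501
Euler: x'=0.868168031+0.047228·-0.268379069=0.855493024, ẋ'=-0.268379069+0.047228·-1.441672501=-0.336466378
       θ'=0.028301195+0.047228·1.229986606=0.086391002, θ̇'=1.229986606+0.047228·1.668320680=1.308778055

(0.855493024, -0.336466378, 0.086391002, 1.308778055)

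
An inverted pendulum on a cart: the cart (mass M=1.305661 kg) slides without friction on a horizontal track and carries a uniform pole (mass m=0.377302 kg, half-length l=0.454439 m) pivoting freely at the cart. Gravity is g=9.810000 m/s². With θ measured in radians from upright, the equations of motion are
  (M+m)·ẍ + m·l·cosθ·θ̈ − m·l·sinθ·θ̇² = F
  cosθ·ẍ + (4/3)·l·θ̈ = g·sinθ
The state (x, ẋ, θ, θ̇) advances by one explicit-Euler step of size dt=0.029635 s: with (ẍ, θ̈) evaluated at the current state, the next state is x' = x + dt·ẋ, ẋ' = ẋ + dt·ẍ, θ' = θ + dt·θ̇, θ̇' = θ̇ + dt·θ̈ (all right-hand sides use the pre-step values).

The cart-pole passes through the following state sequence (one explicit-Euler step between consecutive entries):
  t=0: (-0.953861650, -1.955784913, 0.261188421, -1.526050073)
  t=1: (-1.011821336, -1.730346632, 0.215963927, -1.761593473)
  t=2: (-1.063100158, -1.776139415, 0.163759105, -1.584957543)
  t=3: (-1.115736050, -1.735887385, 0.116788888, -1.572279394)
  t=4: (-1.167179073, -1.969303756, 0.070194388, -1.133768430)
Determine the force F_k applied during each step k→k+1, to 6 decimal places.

step 0→1:
  ẍ = (ẋ'−ẋ)/dt = (-1.730346632−-1.955784913)/0.029635 = 7.607163
  θ̈ = (θ̇'−θ̇)/dt = (-1.761593473−-1.526050073)/0.029635 = -7.948149
  sinθ=0.258229, cosθ=0.966084
  F = (M+m)·ẍ + m·l·cosθ·θ̈ − m·l·sinθ·θ̇² = 12.802574 + -1.316575 − 0.103111 = 11.382888
step 1→2:
  ẍ = (ẋ'−ẋ)/dt = (-1.776139415−-1.730346632)/0.029635 = -1.545226
  θ̈ = (θ̇'−θ̇)/dt = (-1.584957543−-1.761593473)/0.029635 = 5.960382
  sinθ=0.214289, cosθ=0.976770
  F = (M+m)·ẍ + m·l·cosθ·θ̈ − m·l·sinθ·θ̇² = -2.600559 + 0.998231 − 0.114019 = -1.716346
step 2→3:
  ẍ = (ẋ'−ẋ)/dt = (-1.735887385−-1.776139415)/0.029635 = 1.358260
  θ̈ = (θ̇'−θ̇)/dt = (-1.572279394−-1.584957543)/0.029635 = 0.427810
  sinθ=0.163028, cosθ=0.986621
  F = (M+m)·ẍ + m·l·cosθ·θ̈ − m·l·sinθ·θ̇² = 2.285901 + 0.072371 − 0.070220 = 2.288052
step 3→4:
  ẍ = (ẋ'−ẋ)/dt = (-1.969303756−-1.735887385)/0.029635 = -7.876375
  θ̈ = (θ̇'−θ̇)/dt = (-1.133768430−-1.572279394)/0.029635 = 14.797063
  sinθ=0.116524, cosθ=0.993188
  F = (M+m)·ẍ + m·l·cosθ·θ̈ − m·l·sinθ·θ̇² = -13.255648 + 2.519832 − 0.049390 = -10.785205

F_0 = 11.382888 N
F_1 = -1.716346 N
F_2 = 2.288052 N
F_3 = -10.785205 N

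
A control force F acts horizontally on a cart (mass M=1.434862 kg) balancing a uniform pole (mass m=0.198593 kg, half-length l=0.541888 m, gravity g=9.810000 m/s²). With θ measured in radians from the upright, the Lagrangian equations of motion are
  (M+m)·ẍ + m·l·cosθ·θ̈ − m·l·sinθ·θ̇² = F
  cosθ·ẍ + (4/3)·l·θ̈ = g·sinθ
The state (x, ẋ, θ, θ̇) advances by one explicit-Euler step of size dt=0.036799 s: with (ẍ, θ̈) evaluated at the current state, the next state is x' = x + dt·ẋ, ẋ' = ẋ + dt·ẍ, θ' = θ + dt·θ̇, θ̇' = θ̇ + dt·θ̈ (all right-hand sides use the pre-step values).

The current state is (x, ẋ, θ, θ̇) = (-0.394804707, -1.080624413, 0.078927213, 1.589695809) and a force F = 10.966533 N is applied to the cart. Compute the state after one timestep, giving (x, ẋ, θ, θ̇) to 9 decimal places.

(-0.434570605, -0.811262254, 0.137426429, 1.257439987)

sinθ=0.078845292, cosθ=0.996886864
temp = (F + m·l·θ̇²·sinθ)/(M+m) = (10.966533 + 0.021442593)/1.633455 = 6.726830915
θ̈ = (g·sinθ − cosθ·temp)/(l·(4/3 − m·cos²θ/(M+m))) = -9.028936167
ẍ = temp − m·l·θ̈·cosθ/(M+m) = 7.319822802
Euler: x'=-0.394804707+0.036799·-1.080624413=-0.434570605, ẋ'=-1.080624413+0.036799·7.319822802=-0.811262254
       θ'=0.078927213+0.036799·1.589695809=0.137426429, θ̇'=1.589695809+0.036799·-9.028936167=1.257439987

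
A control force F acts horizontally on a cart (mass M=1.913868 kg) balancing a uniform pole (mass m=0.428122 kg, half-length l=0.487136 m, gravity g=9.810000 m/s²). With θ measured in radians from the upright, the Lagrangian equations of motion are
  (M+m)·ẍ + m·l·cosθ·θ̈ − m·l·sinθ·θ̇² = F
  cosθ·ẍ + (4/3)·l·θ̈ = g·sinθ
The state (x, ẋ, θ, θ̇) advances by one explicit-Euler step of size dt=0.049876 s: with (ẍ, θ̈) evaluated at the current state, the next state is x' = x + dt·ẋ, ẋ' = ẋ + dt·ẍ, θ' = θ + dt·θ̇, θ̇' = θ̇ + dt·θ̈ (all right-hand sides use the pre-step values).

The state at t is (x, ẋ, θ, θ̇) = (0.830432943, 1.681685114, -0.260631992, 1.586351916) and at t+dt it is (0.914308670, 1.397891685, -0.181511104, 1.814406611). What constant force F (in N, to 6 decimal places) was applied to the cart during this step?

ẍ = (ẋ'−ẋ)/dt = (1.397891685−1.681685114)/0.049876 = -5.689980
θ̈ = (θ̇'−θ̇)/dt = (1.814406611−1.586351916)/0.049876 = 4.572434
sinθ=-0.257691, cosθ=0.966227
F = (M+m)·ẍ + m·l·cosθ·θ̈ − m·l·sinθ·θ̇² = -13.325876 + 0.921392 − -0.135244 = -12.269240

F = -12.269240 N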